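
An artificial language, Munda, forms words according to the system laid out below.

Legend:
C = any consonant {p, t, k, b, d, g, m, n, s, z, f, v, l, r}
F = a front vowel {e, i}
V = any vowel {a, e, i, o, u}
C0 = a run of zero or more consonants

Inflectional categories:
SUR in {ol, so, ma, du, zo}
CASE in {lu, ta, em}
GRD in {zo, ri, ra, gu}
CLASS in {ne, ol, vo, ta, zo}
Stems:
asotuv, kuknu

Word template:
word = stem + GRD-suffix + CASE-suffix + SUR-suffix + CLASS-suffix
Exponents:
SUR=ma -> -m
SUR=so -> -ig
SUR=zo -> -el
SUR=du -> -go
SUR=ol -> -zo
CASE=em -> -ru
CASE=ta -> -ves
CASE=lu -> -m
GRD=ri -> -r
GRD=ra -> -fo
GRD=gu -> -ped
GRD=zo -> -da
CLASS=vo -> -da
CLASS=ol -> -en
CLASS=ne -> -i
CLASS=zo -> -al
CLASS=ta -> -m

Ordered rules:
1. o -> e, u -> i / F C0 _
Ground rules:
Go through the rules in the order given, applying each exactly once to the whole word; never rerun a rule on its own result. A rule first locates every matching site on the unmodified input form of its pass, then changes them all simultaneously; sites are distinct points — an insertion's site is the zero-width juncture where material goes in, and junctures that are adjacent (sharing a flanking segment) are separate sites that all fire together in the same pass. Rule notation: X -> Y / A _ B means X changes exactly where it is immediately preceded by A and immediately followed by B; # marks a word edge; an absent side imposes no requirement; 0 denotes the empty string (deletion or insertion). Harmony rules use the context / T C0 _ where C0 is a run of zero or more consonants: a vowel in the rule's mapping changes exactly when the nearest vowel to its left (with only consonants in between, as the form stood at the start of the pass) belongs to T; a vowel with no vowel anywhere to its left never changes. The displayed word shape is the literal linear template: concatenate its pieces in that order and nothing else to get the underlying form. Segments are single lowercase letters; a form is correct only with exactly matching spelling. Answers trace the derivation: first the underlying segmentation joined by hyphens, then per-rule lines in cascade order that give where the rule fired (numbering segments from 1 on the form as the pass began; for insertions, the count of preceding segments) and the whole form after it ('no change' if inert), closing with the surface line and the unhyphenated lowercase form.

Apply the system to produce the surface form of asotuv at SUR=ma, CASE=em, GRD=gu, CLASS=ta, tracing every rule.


underlying: asotuv-ped-ru-m-m
1. o -> e, u -> i / F C0 _: fires at position(s) 11: asotuvpedrimm
surface: asotuvpedrimm


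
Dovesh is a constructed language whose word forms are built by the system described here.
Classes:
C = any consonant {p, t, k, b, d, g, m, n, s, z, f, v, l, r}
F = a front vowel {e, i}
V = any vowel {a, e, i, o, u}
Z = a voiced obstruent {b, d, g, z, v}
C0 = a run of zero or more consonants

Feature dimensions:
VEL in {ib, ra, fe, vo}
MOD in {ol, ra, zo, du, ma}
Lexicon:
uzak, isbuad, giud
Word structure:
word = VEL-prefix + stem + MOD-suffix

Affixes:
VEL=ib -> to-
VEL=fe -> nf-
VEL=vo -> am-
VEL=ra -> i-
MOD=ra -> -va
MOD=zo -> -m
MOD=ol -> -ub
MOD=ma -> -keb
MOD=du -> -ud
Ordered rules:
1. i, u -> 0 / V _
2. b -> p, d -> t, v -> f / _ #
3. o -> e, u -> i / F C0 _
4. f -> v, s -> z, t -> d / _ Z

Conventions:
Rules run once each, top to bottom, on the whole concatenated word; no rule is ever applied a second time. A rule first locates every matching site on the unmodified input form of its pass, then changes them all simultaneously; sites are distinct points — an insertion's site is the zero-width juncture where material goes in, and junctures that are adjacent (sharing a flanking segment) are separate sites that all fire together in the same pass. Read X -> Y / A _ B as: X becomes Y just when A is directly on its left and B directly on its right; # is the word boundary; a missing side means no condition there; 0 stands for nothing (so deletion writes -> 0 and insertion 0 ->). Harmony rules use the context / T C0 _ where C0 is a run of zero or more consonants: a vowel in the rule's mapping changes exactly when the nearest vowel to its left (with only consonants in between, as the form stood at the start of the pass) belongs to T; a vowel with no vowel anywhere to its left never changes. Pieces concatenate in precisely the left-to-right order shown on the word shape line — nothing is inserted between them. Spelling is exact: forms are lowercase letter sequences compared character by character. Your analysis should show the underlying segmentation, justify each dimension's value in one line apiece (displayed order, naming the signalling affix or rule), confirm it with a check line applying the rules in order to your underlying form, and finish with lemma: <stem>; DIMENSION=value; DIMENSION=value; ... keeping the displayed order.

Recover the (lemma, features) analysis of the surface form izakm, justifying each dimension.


underlying: i-uzak-m
VEL=ra - signalled by the affix i-
MOD=zo - signalled by the affix -m
check: iuzakm -> izakm -> izakm -> izakm -> izakm
lemma: uzak; VEL=ra; MOD=zo


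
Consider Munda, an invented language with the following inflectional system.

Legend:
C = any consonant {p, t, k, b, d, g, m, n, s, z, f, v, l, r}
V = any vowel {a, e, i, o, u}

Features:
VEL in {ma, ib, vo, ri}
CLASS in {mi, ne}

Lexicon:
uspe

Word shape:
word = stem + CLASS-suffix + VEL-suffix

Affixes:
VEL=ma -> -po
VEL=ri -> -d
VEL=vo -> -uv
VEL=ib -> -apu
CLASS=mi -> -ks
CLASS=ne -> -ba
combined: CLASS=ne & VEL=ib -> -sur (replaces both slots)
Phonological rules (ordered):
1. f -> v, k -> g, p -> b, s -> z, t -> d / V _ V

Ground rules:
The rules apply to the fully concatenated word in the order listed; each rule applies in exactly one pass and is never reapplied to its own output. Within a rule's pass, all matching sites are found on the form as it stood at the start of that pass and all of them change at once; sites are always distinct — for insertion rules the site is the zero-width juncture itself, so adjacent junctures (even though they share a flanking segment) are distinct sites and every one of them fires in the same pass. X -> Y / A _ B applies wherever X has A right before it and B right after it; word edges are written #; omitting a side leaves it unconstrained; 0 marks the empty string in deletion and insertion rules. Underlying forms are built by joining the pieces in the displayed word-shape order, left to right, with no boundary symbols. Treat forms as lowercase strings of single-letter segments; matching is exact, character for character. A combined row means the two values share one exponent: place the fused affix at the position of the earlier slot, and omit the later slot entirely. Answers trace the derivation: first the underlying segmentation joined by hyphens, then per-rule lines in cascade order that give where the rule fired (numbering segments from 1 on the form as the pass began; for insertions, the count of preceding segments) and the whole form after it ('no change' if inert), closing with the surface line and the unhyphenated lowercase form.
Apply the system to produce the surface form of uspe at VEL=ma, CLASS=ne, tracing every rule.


underlying: uspe-ba-po
1. f -> v, k -> g, p -> b, s -> z, t -> d / V _ V: fires at position(s) 7: uspebabo
surface: uspebabo


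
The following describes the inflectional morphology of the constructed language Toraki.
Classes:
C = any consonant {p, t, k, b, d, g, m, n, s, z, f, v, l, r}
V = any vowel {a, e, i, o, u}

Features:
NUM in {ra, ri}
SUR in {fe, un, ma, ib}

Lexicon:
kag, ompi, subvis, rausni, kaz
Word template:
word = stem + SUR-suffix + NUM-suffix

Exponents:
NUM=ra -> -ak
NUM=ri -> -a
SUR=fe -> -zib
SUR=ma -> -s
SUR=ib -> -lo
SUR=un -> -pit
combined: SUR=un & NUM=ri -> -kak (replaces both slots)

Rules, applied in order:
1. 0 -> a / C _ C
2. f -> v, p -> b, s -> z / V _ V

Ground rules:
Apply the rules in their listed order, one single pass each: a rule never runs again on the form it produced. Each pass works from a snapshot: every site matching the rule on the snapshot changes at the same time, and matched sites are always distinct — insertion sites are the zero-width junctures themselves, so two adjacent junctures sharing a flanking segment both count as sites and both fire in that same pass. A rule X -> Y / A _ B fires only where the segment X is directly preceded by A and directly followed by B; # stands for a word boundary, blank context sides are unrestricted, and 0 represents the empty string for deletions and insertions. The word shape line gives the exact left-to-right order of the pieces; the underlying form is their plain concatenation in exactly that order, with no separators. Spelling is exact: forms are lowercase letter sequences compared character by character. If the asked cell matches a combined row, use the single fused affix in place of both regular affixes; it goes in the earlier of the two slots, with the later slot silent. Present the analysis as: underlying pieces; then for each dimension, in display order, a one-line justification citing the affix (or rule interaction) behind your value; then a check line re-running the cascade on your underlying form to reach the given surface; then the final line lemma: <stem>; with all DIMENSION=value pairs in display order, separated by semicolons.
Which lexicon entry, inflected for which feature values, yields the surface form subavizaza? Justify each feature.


underlying: subvis-s-a
NUM=ri - signalled by the affix -a
SUR=ma - signalled by the affix -s
check: subvissa -> subavisasa -> subavizaza
lemma: subvis; NUM=ri; SUR=ma


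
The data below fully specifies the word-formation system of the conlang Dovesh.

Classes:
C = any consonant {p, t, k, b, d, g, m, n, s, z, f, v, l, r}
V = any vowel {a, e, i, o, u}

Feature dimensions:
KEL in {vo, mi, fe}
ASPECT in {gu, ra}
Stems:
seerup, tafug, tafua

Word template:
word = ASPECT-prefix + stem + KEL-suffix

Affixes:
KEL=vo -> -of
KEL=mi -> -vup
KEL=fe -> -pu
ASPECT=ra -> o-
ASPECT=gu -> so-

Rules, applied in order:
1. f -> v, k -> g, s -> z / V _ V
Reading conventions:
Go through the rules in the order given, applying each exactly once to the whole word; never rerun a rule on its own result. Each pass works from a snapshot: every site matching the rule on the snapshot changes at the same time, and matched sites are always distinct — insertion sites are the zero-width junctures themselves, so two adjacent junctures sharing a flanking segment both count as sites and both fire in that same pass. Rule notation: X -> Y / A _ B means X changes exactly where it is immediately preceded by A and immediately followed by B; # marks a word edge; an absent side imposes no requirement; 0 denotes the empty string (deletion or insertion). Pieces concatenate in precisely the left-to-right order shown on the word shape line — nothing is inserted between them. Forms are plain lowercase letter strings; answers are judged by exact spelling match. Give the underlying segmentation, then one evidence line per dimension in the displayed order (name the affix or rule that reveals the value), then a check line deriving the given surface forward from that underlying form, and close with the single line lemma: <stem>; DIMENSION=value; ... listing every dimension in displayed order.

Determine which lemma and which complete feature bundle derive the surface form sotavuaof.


underlying: so-tafua-of
KEL=vo - signalled by the affix -of
ASPECT=gu - signalled by the affix so-
check: sotafuaof -> sotavuaof
lemma: tafua; KEL=vo; ASPECT=gu


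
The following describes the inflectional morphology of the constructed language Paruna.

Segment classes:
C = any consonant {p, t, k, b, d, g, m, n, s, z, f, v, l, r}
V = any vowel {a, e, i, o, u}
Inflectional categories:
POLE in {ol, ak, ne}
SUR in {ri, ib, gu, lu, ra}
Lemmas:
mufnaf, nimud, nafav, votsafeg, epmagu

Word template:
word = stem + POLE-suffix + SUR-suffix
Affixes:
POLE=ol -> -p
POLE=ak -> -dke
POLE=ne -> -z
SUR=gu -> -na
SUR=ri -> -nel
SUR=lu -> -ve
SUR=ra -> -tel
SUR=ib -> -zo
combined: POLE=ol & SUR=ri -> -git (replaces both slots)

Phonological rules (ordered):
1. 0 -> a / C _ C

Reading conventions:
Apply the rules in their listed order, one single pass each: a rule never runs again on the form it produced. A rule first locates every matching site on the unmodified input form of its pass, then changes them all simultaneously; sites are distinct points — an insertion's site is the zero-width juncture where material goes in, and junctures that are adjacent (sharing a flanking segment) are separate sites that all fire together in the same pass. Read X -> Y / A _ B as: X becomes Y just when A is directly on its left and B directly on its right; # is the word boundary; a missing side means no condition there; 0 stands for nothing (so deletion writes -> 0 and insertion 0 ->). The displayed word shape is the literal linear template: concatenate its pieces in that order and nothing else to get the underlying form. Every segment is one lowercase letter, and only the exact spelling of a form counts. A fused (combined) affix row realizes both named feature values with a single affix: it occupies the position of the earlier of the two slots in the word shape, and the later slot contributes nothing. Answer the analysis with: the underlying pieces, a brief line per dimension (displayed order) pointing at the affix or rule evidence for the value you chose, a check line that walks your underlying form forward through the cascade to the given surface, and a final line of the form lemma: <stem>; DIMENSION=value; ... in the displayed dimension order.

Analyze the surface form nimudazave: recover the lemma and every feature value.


underlying: nimud-z-ve
POLE=ne - signalled by the affix -z
SUR=lu - signalled by the affix -ve
check: nimudzve -> nimudazave
lemma: nimud; POLE=ne; SUR=lu


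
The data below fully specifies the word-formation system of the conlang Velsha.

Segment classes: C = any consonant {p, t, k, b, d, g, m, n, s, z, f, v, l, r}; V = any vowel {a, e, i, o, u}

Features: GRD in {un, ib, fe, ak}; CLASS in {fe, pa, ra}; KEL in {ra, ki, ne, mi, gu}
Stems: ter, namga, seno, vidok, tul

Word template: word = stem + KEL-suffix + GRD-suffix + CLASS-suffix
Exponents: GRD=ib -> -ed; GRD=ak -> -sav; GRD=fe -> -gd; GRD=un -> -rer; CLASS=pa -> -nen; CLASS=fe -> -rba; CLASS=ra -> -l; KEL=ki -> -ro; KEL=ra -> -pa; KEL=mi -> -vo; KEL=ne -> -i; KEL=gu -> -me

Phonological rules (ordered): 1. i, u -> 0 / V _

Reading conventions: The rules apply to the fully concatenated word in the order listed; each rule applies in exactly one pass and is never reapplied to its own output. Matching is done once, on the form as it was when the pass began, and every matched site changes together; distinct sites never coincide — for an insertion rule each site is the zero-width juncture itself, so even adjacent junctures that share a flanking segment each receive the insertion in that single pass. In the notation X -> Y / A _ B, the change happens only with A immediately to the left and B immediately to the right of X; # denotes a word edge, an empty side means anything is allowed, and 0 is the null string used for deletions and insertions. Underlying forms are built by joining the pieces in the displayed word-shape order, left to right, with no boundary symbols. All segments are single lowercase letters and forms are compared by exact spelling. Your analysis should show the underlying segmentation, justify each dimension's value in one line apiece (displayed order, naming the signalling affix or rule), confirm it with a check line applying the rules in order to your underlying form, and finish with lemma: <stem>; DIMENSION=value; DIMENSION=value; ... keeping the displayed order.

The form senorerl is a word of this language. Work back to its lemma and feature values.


underlying: seno-i-rer-l
GRD=un - signalled by the affix -rer
CLASS=ra - signalled by the affix -l
KEL=ne - signalled by the affix -i
check: senoirerl -> senorerl
lemma: seno; GRD=un; CLASS=ra; KEL=ne


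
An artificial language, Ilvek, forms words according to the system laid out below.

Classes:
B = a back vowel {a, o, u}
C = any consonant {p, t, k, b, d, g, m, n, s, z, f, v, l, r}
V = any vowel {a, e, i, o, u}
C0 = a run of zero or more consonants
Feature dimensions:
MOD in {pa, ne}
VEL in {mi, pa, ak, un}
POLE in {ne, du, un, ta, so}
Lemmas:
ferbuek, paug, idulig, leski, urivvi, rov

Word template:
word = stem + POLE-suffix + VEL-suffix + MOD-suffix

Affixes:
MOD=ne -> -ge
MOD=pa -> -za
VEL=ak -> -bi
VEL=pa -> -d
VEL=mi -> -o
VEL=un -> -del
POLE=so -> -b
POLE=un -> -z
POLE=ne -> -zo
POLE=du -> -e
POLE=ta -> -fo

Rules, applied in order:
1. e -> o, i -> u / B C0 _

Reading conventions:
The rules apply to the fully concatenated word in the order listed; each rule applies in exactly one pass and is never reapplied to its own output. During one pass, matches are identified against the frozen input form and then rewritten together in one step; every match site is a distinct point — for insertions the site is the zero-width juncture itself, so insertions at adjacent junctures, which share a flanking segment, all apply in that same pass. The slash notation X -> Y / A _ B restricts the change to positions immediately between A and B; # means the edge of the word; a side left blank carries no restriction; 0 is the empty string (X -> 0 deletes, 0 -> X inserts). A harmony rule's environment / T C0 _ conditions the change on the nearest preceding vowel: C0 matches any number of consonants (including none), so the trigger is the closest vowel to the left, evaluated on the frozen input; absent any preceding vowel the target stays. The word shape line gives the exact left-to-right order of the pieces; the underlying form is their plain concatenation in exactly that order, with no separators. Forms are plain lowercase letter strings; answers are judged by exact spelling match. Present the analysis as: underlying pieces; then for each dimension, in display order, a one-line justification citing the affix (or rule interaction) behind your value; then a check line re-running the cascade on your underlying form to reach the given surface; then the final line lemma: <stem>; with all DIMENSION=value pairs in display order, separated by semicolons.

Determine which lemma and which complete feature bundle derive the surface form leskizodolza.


underlying: leski-zo-del-za
MOD=pa - signalled by the affix -za
VEL=un - signalled by the affix -del
POLE=ne - signalled by the affix -zo
check: leskizodelza -> leskizodolza
lemma: leski; MOD=pa; VEL=un; POLE=ne


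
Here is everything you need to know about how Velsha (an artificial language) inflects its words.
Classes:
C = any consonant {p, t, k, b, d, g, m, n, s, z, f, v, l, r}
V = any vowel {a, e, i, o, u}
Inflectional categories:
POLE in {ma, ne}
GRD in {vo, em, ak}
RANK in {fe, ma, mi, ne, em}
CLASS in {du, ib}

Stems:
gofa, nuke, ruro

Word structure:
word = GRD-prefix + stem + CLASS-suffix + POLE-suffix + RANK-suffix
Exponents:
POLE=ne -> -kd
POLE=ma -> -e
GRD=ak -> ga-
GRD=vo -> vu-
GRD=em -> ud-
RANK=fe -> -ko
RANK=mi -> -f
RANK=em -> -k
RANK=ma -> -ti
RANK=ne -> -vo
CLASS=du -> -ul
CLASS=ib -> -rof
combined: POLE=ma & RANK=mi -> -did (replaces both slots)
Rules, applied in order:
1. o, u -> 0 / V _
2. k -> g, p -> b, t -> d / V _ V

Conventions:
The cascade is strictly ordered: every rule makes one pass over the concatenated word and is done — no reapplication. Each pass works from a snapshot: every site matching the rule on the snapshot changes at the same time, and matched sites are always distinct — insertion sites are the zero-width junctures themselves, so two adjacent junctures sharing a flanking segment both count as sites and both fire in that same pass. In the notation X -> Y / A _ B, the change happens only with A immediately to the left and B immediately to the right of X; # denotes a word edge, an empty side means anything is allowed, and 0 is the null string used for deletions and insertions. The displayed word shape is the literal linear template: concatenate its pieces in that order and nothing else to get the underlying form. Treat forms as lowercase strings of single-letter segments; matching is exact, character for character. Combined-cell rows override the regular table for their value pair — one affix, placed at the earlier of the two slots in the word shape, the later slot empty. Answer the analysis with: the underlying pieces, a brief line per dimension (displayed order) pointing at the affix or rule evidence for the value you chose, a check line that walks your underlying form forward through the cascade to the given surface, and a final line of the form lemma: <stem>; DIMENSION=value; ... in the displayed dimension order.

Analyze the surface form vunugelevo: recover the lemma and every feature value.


underlying: vu-nuke-ul-e-vo
POLE=ma - signalled by the affix -e
GRD=vo - signalled by the affix vu-
RANK=ne - signalled by the affix -vo
CLASS=du - signalled by the affix -ul
check: vunukeulevo -> vunukelevo -> vunugelevo
lemma: nuke; POLE=ma; GRD=vo; RANK=ne; CLASS=du


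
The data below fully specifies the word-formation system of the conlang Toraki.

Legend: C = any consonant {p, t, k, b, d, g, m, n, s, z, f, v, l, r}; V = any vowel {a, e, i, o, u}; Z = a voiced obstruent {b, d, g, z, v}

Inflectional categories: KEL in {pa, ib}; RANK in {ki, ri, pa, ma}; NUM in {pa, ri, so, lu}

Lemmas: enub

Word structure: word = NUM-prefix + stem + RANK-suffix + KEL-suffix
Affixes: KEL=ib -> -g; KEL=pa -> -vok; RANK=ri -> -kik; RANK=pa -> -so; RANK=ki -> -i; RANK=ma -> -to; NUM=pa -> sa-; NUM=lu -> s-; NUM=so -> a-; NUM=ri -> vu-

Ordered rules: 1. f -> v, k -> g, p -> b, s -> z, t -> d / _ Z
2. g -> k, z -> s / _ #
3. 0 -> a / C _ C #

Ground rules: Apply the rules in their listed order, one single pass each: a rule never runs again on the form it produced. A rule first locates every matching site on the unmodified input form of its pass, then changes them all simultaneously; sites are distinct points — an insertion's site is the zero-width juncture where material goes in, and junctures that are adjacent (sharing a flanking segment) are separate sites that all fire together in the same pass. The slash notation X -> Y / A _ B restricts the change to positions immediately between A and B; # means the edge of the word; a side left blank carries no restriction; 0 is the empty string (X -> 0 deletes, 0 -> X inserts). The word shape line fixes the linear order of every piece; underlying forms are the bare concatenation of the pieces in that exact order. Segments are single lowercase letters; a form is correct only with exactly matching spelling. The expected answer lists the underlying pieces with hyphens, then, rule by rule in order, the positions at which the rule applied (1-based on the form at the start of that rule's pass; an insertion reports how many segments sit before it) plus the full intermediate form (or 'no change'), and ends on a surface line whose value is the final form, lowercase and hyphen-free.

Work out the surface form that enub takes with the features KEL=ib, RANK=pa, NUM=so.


underlying: a-enub-so-g
1. f -> v, k -> g, p -> b, s -> z, t -> d / _ Z: no change
2. g -> k, z -> s / _ #: fires at position(s) 8: aenubsok
3. 0 -> a / C _ C #: no change
surface: aenubsok


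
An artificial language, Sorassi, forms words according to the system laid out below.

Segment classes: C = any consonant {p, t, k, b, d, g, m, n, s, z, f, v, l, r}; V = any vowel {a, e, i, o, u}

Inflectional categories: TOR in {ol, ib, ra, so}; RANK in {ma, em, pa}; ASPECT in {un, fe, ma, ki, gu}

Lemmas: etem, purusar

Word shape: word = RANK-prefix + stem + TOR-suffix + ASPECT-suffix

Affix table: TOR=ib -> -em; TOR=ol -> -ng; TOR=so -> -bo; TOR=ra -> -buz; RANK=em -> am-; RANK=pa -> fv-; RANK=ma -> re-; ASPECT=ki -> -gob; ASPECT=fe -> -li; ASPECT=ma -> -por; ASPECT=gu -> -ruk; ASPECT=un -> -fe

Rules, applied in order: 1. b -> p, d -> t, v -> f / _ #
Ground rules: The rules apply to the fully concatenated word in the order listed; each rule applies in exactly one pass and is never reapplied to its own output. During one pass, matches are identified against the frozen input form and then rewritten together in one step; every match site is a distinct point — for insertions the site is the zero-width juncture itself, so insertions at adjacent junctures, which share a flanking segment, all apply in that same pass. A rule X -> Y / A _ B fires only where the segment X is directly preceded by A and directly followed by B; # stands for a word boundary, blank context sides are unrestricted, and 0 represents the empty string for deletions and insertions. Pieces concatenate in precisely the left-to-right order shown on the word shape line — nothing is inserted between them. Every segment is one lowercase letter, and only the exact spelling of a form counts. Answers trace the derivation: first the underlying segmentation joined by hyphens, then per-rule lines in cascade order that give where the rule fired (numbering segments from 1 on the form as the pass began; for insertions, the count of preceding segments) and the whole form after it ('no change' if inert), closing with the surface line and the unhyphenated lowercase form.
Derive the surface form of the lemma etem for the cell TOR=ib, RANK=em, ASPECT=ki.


underlying: am-etem-em-gob
1. b -> p, d -> t, v -> f / _ #: fires at position(s) 11: ametememgop
surface: ametememgop


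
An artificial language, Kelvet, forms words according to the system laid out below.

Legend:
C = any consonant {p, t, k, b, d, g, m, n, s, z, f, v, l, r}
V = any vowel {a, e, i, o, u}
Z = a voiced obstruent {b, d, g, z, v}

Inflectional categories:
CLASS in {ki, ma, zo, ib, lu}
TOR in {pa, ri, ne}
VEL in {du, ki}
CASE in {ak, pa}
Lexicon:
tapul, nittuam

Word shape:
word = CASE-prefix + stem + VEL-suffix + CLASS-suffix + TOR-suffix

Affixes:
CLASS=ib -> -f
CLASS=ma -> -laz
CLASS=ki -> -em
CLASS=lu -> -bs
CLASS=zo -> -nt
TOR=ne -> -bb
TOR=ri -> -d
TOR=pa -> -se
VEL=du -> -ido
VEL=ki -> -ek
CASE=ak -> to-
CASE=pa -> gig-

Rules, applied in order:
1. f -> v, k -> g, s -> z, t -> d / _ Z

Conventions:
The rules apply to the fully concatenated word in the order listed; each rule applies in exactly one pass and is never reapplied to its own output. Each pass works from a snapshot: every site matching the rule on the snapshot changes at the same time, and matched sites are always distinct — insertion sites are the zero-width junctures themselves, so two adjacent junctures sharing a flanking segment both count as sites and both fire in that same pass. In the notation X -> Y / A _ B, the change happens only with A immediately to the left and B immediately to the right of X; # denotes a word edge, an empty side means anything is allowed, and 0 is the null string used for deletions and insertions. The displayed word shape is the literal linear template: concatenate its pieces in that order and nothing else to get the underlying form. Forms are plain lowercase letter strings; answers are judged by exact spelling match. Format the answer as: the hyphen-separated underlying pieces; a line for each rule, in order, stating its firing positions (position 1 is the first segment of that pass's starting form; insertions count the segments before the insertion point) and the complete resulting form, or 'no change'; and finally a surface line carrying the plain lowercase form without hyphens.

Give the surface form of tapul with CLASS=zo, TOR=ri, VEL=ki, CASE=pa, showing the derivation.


underlying: gig-tapul-ek-nt-d
1. f -> v, k -> g, s -> z, t -> d / _ Z: fires at position(s) 12: gigtapulekndd
surface: gigtapulekndd


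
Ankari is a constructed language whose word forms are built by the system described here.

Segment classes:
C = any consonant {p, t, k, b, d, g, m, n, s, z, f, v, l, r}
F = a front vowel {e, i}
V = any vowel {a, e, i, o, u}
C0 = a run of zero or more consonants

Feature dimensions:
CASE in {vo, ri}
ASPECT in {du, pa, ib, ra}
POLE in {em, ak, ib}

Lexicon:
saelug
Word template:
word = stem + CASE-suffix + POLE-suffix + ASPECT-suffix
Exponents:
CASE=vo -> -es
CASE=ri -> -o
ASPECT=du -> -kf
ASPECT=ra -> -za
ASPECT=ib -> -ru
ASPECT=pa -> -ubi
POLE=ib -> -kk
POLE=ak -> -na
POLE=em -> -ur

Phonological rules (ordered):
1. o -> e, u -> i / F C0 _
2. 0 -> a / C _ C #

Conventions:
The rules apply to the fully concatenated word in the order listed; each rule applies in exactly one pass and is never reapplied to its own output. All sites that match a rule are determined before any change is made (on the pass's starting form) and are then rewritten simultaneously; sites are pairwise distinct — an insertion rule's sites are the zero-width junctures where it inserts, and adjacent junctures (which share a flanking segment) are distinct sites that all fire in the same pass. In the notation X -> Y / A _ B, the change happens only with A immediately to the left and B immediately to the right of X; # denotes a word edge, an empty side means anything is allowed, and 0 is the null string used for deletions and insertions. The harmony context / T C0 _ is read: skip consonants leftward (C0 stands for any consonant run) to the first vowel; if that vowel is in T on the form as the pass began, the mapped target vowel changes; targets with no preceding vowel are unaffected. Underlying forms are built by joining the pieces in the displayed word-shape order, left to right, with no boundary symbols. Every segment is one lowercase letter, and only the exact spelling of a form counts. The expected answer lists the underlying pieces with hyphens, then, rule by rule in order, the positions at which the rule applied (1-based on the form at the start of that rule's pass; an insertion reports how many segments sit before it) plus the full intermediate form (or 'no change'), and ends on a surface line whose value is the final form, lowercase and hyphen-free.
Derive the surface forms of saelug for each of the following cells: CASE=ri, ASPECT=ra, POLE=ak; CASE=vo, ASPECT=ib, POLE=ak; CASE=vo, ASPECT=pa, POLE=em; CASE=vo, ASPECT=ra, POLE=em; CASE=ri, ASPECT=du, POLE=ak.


cell CASE=ri, ASPECT=ra, POLE=ak:
underlying: saelug-o-na-za
1. o -> e, u -> i / F C0 _: fires at position(s) 5: saeligonaza
2. 0 -> a / C _ C #: no change
surface: saeligonaza

cell CASE=vo, ASPECT=ib, POLE=ak:
underlying: saelug-es-na-ru
1. o -> e, u -> i / F C0 _: fires at position(s) 5: saeligesnaru
2. 0 -> a / C _ C #: no change
surface: saeligesnaru

cell CASE=vo, ASPECT=pa, POLE=em:
underlying: saelug-es-ur-ubi
1. o -> e, u -> i / F C0 _: fires at position(s) 5, 9: saeligesirubi
2. 0 -> a / C _ C #: no change
surface: saeligesirubi

cell CASE=vo, ASPECT=ra, POLE=em:
underlying: saelug-es-ur-za
1. o -> e, u -> i / F C0 _: fires at position(s) 5, 9: saeligesirza
2. 0 -> a / C _ C #: no change
surface: saeligesirza

cell CASE=ri, ASPECT=du, POLE=ak:
underlying: saelug-o-na-kf
1. o -> e, u -> i / F C0 _: fires at position(s) 5: saeligonakf
2. 0 -> a / C _ C #: inserts after position(s) 10: saeligonakaf
surface: saeligonakaf


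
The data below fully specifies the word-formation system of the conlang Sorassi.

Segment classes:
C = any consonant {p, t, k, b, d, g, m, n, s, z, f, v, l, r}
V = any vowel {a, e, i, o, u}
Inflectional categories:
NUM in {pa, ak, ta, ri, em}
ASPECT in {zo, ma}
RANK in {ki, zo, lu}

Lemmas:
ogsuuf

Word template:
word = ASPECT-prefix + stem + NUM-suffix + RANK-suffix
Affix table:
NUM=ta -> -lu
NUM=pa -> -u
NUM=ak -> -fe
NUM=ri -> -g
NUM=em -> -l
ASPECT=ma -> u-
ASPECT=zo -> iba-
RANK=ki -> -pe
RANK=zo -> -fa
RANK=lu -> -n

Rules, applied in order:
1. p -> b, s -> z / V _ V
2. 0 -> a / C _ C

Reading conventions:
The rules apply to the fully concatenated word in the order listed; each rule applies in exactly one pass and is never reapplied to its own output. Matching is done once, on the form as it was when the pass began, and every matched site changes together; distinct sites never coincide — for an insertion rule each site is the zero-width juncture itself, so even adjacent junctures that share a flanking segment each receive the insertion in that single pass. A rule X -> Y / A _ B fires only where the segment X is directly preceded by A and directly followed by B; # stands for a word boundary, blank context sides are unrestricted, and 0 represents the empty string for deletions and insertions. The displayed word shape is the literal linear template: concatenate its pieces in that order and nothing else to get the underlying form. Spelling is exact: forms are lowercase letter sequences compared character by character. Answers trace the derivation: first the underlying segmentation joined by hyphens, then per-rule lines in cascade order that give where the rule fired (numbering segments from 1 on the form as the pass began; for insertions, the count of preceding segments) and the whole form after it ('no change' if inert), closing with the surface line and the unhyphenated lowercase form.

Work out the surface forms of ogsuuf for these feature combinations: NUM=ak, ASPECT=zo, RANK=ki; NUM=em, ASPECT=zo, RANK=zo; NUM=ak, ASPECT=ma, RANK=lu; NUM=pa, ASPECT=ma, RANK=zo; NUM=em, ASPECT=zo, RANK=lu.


cell NUM=ak, ASPECT=zo, RANK=ki:
underlying: iba-ogsuuf-fe-pe
1. p -> b, s -> z / V _ V: fires at position(s) 12: ibaogsuuffebe
2. 0 -> a / C _ C: inserts after position(s) 5, 9: ibaogasuufafebe
surface: ibaogasuufafebe

cell NUM=em, ASPECT=zo, RANK=zo:
underlying: iba-ogsuuf-l-fa
1. p -> b, s -> z / V _ V: no change
2. 0 -> a / C _ C: inserts after position(s) 5, 9, 10: ibaogasuufalafa
surface: ibaogasuufalafa

cell NUM=ak, ASPECT=ma, RANK=lu:
underlying: u-ogsuuf-fe-n
1. p -> b, s -> z / V _ V: no change
2. 0 -> a / C _ C: inserts after position(s) 3, 7: uogasuufafen
surface: uogasuufafen

cell NUM=pa, ASPECT=ma, RANK=zo:
underlying: u-ogsuuf-u-fa
1. p -> b, s -> z / V _ V: no change
2. 0 -> a / C _ C: inserts after position(s) 3: uogasuufufa
surface: uogasuufufa

cell NUM=em, ASPECT=zo, RANK=lu:
underlying: iba-ogsuuf-l-n
1. p -> b, s -> z / V _ V: no change
2. 0 -> a / C _ C: inserts after position(s) 5, 9, 10: ibaogasuufalan
surface: ibaogasuufalan


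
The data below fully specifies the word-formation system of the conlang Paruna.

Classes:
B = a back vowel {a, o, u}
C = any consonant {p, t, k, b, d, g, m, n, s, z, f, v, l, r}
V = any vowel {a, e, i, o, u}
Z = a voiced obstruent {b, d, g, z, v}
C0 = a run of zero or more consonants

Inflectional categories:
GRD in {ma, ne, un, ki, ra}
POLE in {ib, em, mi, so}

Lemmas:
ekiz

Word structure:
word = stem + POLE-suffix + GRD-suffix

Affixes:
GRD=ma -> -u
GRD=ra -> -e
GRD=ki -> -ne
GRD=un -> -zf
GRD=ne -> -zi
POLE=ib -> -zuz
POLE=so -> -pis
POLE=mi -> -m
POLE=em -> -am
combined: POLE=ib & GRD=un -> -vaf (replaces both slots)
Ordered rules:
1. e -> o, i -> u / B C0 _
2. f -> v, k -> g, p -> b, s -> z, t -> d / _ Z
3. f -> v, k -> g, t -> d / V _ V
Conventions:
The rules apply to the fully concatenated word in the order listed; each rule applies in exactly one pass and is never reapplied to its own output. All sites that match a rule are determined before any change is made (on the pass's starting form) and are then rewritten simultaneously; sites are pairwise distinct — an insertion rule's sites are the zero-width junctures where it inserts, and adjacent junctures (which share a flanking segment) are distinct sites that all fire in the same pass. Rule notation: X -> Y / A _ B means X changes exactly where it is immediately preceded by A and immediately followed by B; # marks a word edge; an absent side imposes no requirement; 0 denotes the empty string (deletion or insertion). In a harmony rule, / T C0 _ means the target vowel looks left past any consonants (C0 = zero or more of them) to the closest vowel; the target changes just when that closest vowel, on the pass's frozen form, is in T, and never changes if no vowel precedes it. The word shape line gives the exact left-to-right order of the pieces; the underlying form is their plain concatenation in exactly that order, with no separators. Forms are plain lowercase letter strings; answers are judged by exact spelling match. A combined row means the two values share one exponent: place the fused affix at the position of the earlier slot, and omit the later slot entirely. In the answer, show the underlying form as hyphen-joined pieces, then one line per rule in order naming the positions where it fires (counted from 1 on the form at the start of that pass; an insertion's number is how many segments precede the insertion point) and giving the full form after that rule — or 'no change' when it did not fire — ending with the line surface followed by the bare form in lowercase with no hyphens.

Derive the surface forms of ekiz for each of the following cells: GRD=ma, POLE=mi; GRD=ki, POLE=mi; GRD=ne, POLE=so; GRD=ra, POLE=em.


cell GRD=ma, POLE=mi:
underlying: ekiz-m-u
1. e -> o, i -> u / B C0 _: no change
2. f -> v, k -> g, p -> b, s -> z, t -> d / _ Z: no change
3. f -> v, k -> g, t -> d / V _ V: fires at position(s) 2: egizmu
surface: egizmu

cell GRD=ki, POLE=mi:
underlying: ekiz-m-ne
1. e -> o, i -> u / B C0 _: no change
2. f -> v, k -> g, p -> b, s -> z, t -> d / _ Z: no change
3. f -> v, k -> g, t -> d / V _ V: fires at position(s) 2: egizmne
surface: egizmne

cell GRD=ne, POLE=so:
underlying: ekiz-pis-zi
1. e -> o, i -> u / B C0 _: no change
2. f -> v, k -> g, p -> b, s -> z, t -> d / _ Z: fires at position(s) 7: ekizpizzi
3. f -> v, k -> g, t -> d / V _ V: fires at position(s) 2: egizpizzi
surface: egizpizzi

cell GRD=ra, POLE=em:
underlying: ekiz-am-e
1. e -> o, i -> u / B C0 _: fires at position(s) 7: ekizamo
2. f -> v, k -> g, p -> b, s -> z, t -> d / _ Z: no change
3. f -> v, k -> g, t -> d / V _ V: fires at position(s) 2: egizamo
surface: egizamo


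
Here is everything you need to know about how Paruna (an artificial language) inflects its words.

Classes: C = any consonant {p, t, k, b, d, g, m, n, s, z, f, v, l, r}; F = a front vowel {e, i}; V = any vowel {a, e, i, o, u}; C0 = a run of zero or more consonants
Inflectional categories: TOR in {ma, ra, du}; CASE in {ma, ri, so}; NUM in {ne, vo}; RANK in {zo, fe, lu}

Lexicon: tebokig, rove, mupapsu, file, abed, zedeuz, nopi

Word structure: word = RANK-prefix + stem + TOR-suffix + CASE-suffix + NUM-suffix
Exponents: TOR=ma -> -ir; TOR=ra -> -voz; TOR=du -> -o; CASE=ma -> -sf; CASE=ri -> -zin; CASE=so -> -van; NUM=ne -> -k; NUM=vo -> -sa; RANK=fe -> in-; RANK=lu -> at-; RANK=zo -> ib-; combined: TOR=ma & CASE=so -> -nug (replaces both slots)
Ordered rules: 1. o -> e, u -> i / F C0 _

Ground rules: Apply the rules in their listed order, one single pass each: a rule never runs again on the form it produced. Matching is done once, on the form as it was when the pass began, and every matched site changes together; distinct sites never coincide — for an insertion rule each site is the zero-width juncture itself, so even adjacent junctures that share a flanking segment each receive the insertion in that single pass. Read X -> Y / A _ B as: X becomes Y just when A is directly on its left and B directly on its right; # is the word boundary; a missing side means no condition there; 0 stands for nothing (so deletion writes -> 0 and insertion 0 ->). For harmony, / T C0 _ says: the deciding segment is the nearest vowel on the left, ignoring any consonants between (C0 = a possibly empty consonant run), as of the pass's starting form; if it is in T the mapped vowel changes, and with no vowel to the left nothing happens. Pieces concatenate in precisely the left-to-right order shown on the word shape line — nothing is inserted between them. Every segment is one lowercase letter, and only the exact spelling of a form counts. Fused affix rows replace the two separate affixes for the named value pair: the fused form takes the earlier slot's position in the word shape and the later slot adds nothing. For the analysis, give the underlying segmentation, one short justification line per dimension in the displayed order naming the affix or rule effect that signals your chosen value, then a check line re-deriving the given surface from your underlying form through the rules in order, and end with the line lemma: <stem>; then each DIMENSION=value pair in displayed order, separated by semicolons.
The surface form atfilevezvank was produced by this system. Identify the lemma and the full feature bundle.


underlying: at-file-voz-van-k
TOR=ra - signalled by the affix -voz
CASE=so - signalled by the affix -van
NUM=ne - signalled by the affix -k
RANK=lu - signalled by the affix at-
check: atfilevozvank -> atfilevezvank
lemma: file; TOR=ra; CASE=so; NUM=ne; RANK=lu
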